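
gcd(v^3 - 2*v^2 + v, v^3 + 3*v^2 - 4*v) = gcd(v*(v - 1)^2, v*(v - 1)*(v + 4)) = v^2 - v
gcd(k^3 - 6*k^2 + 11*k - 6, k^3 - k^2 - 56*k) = 1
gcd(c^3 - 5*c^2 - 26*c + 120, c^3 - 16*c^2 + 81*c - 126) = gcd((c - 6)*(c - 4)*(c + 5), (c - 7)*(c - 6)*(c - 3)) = c - 6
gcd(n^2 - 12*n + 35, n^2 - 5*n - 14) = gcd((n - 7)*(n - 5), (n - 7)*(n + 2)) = n - 7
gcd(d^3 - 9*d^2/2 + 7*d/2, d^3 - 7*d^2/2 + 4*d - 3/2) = d - 1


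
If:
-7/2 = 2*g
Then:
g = -7/4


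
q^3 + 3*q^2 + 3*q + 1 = (q + 1)^3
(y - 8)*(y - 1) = y^2 - 9*y + 8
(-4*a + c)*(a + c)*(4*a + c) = -16*a^3 - 16*a^2*c + a*c^2 + c^3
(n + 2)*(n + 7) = n^2 + 9*n + 14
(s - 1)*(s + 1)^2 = s^3 + s^2 - s - 1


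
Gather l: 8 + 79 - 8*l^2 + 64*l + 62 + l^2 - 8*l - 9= -7*l^2 + 56*l + 140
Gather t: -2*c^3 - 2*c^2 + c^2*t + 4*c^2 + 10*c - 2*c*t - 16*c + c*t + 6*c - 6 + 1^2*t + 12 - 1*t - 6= -2*c^3 + 2*c^2 + t*(c^2 - c)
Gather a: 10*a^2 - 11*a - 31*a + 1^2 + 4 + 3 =10*a^2 - 42*a + 8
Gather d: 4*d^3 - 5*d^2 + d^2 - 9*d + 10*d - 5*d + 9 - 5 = 4*d^3 - 4*d^2 - 4*d + 4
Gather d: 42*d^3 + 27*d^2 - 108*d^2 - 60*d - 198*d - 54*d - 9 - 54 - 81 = 42*d^3 - 81*d^2 - 312*d - 144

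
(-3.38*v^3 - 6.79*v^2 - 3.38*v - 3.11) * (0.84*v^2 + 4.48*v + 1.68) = -2.8392*v^5 - 20.846*v^4 - 38.9368*v^3 - 29.162*v^2 - 19.6112*v - 5.2248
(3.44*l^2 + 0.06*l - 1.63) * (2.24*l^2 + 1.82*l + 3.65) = 7.7056*l^4 + 6.3952*l^3 + 9.014*l^2 - 2.7476*l - 5.9495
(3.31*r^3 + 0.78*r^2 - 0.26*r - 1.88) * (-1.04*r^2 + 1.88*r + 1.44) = -3.4424*r^5 + 5.4116*r^4 + 6.5032*r^3 + 2.5896*r^2 - 3.9088*r - 2.7072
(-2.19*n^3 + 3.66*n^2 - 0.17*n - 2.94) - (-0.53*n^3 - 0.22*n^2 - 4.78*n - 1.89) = -1.66*n^3 + 3.88*n^2 + 4.61*n - 1.05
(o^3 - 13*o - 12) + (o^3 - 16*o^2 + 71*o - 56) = 2*o^3 - 16*o^2 + 58*o - 68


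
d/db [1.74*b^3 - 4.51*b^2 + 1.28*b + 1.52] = 5.22*b^2 - 9.02*b + 1.28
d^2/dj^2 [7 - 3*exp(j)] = -3*exp(j)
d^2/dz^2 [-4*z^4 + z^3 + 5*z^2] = -48*z^2 + 6*z + 10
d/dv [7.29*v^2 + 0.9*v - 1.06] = 14.58*v + 0.9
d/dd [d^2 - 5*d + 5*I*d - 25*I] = 2*d - 5 + 5*I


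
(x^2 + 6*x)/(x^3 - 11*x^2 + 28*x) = (x + 6)/(x^2 - 11*x + 28)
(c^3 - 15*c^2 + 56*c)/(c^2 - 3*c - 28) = c*(c - 8)/(c + 4)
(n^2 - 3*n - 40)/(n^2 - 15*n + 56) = (n + 5)/(n - 7)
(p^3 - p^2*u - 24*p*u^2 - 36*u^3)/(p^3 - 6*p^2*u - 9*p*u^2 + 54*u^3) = (p + 2*u)/(p - 3*u)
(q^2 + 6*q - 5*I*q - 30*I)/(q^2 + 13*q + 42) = (q - 5*I)/(q + 7)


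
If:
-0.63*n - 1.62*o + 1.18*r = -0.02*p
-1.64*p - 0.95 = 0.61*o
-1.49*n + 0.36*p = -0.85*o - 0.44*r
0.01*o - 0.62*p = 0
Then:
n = -1.74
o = -1.49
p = -0.02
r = -2.98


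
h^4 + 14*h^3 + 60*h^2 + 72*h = h*(h + 2)*(h + 6)^2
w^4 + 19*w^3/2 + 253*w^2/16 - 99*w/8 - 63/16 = (w - 3/4)*(w + 1/4)*(w + 3)*(w + 7)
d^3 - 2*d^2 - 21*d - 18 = (d - 6)*(d + 1)*(d + 3)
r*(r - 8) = r^2 - 8*r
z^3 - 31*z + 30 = (z - 5)*(z - 1)*(z + 6)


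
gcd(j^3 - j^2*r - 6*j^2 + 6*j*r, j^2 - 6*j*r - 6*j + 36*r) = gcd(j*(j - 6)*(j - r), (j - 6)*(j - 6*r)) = j - 6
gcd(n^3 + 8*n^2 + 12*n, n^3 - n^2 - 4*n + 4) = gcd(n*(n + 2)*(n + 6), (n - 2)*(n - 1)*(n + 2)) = n + 2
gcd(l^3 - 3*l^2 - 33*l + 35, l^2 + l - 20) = l + 5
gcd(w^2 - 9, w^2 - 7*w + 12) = w - 3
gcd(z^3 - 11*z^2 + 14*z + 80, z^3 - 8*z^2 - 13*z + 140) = z - 5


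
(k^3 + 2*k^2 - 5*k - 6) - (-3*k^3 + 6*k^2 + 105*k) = 4*k^3 - 4*k^2 - 110*k - 6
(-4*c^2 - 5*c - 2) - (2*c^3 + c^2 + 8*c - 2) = -2*c^3 - 5*c^2 - 13*c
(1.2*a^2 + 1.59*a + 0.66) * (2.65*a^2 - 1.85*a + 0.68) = 3.18*a^4 + 1.9935*a^3 - 0.3765*a^2 - 0.1398*a + 0.4488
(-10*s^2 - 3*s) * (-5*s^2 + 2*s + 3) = 50*s^4 - 5*s^3 - 36*s^2 - 9*s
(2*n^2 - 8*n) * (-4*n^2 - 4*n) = -8*n^4 + 24*n^3 + 32*n^2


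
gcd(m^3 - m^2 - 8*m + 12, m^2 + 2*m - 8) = m - 2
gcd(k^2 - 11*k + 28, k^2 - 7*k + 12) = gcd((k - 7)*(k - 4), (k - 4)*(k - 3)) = k - 4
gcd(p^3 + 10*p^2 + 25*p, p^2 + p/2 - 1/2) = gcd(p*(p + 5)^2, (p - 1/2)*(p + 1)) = 1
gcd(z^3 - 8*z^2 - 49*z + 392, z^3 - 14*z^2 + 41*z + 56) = z^2 - 15*z + 56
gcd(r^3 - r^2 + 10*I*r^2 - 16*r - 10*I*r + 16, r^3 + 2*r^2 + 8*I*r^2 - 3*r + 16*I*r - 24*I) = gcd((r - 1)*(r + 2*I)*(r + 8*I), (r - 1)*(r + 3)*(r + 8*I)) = r^2 + r*(-1 + 8*I) - 8*I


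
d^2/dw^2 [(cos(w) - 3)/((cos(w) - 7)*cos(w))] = (5*sin(w)^4/cos(w)^3 + sin(w)^2 - 62 + 139/cos(w) + 126/cos(w)^2 - 299/cos(w)^3)/(cos(w) - 7)^3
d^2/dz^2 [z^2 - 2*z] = 2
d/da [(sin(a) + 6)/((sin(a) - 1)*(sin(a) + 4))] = (-12*sin(a) + cos(a)^2 - 23)*cos(a)/((sin(a) - 1)^2*(sin(a) + 4)^2)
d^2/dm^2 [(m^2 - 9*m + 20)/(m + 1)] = 60/(m^3 + 3*m^2 + 3*m + 1)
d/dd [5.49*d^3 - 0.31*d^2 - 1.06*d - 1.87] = 16.47*d^2 - 0.62*d - 1.06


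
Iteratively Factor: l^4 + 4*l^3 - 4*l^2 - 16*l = (l)*(l^3 + 4*l^2 - 4*l - 16) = l*(l - 2)*(l^2 + 6*l + 8) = l*(l - 2)*(l + 4)*(l + 2)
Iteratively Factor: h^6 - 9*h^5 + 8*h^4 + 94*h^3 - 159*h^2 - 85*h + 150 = (h - 5)*(h^5 - 4*h^4 - 12*h^3 + 34*h^2 + 11*h - 30) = (h - 5)*(h - 2)*(h^4 - 2*h^3 - 16*h^2 + 2*h + 15) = (h - 5)^2*(h - 2)*(h^3 + 3*h^2 - h - 3) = (h - 5)^2*(h - 2)*(h + 1)*(h^2 + 2*h - 3) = (h - 5)^2*(h - 2)*(h - 1)*(h + 1)*(h + 3)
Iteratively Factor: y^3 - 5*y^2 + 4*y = (y - 1)*(y^2 - 4*y) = y*(y - 1)*(y - 4)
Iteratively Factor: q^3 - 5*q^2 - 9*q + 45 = (q - 3)*(q^2 - 2*q - 15) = (q - 3)*(q + 3)*(q - 5)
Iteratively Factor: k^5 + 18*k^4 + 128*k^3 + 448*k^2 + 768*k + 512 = (k + 4)*(k^4 + 14*k^3 + 72*k^2 + 160*k + 128) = (k + 4)^2*(k^3 + 10*k^2 + 32*k + 32) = (k + 4)^3*(k^2 + 6*k + 8) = (k + 2)*(k + 4)^3*(k + 4)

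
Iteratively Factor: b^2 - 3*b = (b)*(b - 3)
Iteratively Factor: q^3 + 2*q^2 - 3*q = (q + 3)*(q^2 - q) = (q - 1)*(q + 3)*(q)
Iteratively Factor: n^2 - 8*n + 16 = (n - 4)*(n - 4)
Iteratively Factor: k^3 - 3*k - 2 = (k - 2)*(k^2 + 2*k + 1) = (k - 2)*(k + 1)*(k + 1)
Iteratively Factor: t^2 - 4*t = (t)*(t - 4)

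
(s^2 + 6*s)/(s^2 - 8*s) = (s + 6)/(s - 8)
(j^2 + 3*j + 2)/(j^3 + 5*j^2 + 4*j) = (j + 2)/(j*(j + 4))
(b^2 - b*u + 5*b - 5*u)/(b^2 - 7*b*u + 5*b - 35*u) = (-b + u)/(-b + 7*u)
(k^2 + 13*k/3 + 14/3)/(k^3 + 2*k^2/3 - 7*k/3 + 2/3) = (3*k + 7)/(3*k^2 - 4*k + 1)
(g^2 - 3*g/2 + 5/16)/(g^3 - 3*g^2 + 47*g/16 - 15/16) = (4*g - 1)/(4*g^2 - 7*g + 3)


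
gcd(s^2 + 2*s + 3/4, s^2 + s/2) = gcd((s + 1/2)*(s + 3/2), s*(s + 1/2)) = s + 1/2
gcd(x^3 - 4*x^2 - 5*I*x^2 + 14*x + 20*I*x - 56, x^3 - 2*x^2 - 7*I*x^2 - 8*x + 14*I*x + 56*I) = x^2 + x*(-4 - 7*I) + 28*I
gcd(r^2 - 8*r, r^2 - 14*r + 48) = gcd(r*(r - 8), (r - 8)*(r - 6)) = r - 8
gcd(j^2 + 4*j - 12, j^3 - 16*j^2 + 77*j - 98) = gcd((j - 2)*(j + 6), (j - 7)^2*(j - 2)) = j - 2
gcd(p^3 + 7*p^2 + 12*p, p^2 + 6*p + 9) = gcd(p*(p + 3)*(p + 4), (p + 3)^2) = p + 3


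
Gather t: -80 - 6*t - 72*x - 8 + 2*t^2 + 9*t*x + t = 2*t^2 + t*(9*x - 5) - 72*x - 88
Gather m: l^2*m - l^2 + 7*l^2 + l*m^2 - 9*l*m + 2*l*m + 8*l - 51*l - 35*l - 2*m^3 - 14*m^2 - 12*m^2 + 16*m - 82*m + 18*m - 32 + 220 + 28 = 6*l^2 - 78*l - 2*m^3 + m^2*(l - 26) + m*(l^2 - 7*l - 48) + 216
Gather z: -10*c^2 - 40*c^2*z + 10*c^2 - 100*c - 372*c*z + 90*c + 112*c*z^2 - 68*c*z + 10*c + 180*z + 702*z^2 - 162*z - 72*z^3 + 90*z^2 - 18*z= -72*z^3 + z^2*(112*c + 792) + z*(-40*c^2 - 440*c)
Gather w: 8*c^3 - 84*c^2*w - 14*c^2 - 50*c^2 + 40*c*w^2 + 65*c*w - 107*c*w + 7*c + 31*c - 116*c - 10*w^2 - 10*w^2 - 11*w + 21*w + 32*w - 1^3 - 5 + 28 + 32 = 8*c^3 - 64*c^2 - 78*c + w^2*(40*c - 20) + w*(-84*c^2 - 42*c + 42) + 54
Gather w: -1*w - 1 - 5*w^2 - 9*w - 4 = -5*w^2 - 10*w - 5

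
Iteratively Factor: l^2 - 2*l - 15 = (l + 3)*(l - 5)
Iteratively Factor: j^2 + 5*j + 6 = (j + 2)*(j + 3)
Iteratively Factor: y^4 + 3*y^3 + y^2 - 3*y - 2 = (y + 2)*(y^3 + y^2 - y - 1) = (y + 1)*(y + 2)*(y^2 - 1) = (y + 1)^2*(y + 2)*(y - 1)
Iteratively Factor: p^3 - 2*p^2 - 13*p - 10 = (p - 5)*(p^2 + 3*p + 2) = (p - 5)*(p + 2)*(p + 1)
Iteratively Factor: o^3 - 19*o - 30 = (o + 3)*(o^2 - 3*o - 10) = (o - 5)*(o + 3)*(o + 2)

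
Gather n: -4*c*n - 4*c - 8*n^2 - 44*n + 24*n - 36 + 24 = -4*c - 8*n^2 + n*(-4*c - 20) - 12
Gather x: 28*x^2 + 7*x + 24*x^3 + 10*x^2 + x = 24*x^3 + 38*x^2 + 8*x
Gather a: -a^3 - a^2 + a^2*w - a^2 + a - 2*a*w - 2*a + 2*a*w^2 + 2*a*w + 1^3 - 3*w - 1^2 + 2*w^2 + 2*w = -a^3 + a^2*(w - 2) + a*(2*w^2 - 1) + 2*w^2 - w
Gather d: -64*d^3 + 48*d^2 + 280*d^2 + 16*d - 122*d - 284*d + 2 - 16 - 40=-64*d^3 + 328*d^2 - 390*d - 54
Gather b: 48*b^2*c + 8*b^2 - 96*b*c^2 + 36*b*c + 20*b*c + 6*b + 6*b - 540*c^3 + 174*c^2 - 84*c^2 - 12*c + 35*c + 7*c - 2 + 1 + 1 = b^2*(48*c + 8) + b*(-96*c^2 + 56*c + 12) - 540*c^3 + 90*c^2 + 30*c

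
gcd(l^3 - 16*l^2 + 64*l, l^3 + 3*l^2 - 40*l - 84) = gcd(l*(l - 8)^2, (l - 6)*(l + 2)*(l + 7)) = 1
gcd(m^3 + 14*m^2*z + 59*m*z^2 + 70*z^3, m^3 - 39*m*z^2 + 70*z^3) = m + 7*z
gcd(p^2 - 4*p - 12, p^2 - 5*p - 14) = p + 2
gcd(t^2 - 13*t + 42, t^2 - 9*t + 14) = t - 7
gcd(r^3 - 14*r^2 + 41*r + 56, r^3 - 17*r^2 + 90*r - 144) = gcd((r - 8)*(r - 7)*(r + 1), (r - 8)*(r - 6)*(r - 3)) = r - 8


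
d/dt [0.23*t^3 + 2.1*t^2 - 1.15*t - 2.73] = 0.69*t^2 + 4.2*t - 1.15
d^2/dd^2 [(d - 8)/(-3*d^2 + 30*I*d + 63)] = 2*(4*(d - 8)*(d - 5*I)^2 + (3*d - 8 - 10*I)*(-d^2 + 10*I*d + 21))/(3*(-d^2 + 10*I*d + 21)^3)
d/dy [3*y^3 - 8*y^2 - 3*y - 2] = 9*y^2 - 16*y - 3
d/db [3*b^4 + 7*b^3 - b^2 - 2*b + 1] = 12*b^3 + 21*b^2 - 2*b - 2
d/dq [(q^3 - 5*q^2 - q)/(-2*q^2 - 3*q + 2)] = (-2*q^4 - 6*q^3 + 19*q^2 - 20*q - 2)/(4*q^4 + 12*q^3 + q^2 - 12*q + 4)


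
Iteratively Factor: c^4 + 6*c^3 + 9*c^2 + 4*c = (c)*(c^3 + 6*c^2 + 9*c + 4) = c*(c + 1)*(c^2 + 5*c + 4) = c*(c + 1)^2*(c + 4)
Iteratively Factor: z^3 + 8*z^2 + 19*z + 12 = (z + 3)*(z^2 + 5*z + 4) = (z + 1)*(z + 3)*(z + 4)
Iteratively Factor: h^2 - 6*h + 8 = (h - 2)*(h - 4)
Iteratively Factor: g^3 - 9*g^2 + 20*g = (g - 4)*(g^2 - 5*g) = g*(g - 4)*(g - 5)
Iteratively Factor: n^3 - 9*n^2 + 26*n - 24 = (n - 3)*(n^2 - 6*n + 8) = (n - 3)*(n - 2)*(n - 4)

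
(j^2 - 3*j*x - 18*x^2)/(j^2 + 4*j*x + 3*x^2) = (j - 6*x)/(j + x)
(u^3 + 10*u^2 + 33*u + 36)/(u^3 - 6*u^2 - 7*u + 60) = (u^2 + 7*u + 12)/(u^2 - 9*u + 20)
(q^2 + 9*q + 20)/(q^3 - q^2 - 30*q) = (q + 4)/(q*(q - 6))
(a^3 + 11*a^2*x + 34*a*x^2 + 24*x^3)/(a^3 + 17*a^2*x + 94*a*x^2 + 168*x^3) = (a + x)/(a + 7*x)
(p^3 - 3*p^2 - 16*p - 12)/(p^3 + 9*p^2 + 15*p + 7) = (p^2 - 4*p - 12)/(p^2 + 8*p + 7)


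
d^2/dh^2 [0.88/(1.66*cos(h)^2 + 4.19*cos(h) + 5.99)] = (-9.699712*(1 - cos(h)^2)^2 - 48.966016*cos(h)^3 + 14.701544*cos(h)^2 + 81.76366*cos(h) + 7.65094*cos(3*h) + 23.098064)/(1.66*cos(h)^2 + 4.19*cos(h) + 5.99)^3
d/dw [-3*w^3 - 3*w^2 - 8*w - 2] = -9*w^2 - 6*w - 8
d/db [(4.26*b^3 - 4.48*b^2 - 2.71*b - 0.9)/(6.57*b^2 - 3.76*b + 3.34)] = (27.9882*b^4 - 32.0352*b^3 + 77.3347*b^2 - 18.1004*b - 12.4354)/(43.1649*b^4 - 49.4064*b^3 + 58.0252*b^2 - 25.1168*b + 11.1556)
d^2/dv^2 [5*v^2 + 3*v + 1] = 10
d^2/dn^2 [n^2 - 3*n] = 2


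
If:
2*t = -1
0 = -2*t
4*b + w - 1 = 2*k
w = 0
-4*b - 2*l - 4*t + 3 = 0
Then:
No Solution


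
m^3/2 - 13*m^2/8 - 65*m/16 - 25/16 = (m/2 + 1/4)*(m - 5)*(m + 5/4)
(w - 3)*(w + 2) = w^2 - w - 6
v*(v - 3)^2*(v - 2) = v^4 - 8*v^3 + 21*v^2 - 18*v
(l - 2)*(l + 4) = l^2 + 2*l - 8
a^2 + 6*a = a*(a + 6)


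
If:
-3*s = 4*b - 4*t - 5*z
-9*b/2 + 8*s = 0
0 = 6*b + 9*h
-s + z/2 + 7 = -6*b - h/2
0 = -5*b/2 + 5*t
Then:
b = -3360/2627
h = 2240/2627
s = -1890/2627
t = -1680/2627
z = -2478/2627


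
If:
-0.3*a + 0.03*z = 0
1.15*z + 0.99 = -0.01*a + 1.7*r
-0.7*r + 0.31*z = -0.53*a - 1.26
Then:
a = 0.77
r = 5.78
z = 7.68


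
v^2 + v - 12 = (v - 3)*(v + 4)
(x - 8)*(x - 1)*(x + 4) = x^3 - 5*x^2 - 28*x + 32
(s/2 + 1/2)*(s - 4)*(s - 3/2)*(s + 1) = s^4/2 - 7*s^3/4 - 2*s^2 + 13*s/4 + 3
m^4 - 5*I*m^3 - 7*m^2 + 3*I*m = m*(m - 3*I)*(m - I)^2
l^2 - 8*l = l*(l - 8)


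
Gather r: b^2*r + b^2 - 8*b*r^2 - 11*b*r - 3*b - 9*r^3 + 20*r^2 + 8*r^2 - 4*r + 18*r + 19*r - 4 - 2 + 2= b^2 - 3*b - 9*r^3 + r^2*(28 - 8*b) + r*(b^2 - 11*b + 33) - 4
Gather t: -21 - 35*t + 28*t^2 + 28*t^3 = 28*t^3 + 28*t^2 - 35*t - 21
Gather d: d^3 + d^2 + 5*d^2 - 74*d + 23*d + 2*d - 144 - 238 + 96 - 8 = d^3 + 6*d^2 - 49*d - 294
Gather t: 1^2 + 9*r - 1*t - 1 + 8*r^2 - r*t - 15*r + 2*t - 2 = 8*r^2 - 6*r + t*(1 - r) - 2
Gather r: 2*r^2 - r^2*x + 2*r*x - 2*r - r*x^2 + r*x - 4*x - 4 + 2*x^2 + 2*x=r^2*(2 - x) + r*(-x^2 + 3*x - 2) + 2*x^2 - 2*x - 4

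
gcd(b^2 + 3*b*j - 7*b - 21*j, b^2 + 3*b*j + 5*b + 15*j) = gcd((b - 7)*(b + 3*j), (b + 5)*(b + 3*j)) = b + 3*j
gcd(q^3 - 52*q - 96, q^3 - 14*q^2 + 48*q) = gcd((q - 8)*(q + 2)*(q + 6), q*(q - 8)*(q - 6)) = q - 8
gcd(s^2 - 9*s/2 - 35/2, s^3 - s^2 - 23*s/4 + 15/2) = s + 5/2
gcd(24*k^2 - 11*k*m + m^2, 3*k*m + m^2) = 1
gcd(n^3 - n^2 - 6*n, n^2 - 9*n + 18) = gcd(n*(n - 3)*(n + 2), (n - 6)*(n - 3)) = n - 3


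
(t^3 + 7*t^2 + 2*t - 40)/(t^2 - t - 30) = (t^2 + 2*t - 8)/(t - 6)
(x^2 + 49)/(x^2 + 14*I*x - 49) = (x - 7*I)/(x + 7*I)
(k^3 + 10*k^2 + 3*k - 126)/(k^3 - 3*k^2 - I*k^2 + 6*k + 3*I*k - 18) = (k^2 + 13*k + 42)/(k^2 - I*k + 6)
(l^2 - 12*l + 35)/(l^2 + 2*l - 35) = (l - 7)/(l + 7)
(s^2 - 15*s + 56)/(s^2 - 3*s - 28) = (s - 8)/(s + 4)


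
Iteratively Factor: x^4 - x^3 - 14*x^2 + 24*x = (x + 4)*(x^3 - 5*x^2 + 6*x) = (x - 2)*(x + 4)*(x^2 - 3*x) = x*(x - 2)*(x + 4)*(x - 3)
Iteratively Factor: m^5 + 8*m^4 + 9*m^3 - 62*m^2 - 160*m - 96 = (m + 1)*(m^4 + 7*m^3 + 2*m^2 - 64*m - 96) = (m + 1)*(m + 4)*(m^3 + 3*m^2 - 10*m - 24) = (m + 1)*(m + 4)^2*(m^2 - m - 6) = (m + 1)*(m + 2)*(m + 4)^2*(m - 3)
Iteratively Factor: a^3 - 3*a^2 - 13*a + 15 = (a + 3)*(a^2 - 6*a + 5) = (a - 1)*(a + 3)*(a - 5)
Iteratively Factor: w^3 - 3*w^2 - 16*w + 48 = (w - 4)*(w^2 + w - 12) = (w - 4)*(w + 4)*(w - 3)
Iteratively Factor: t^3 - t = (t)*(t^2 - 1) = t*(t + 1)*(t - 1)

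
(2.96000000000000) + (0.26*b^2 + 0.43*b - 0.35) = 0.26*b^2 + 0.43*b + 2.61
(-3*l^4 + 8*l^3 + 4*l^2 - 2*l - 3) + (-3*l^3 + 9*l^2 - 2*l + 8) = -3*l^4 + 5*l^3 + 13*l^2 - 4*l + 5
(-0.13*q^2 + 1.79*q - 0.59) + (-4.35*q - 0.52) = -0.13*q^2 - 2.56*q - 1.11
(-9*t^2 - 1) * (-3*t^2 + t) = 27*t^4 - 9*t^3 + 3*t^2 - t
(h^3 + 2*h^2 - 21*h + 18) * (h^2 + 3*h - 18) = h^5 + 5*h^4 - 33*h^3 - 81*h^2 + 432*h - 324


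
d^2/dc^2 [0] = 0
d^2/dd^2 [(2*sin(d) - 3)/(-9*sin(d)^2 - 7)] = 2*(729*sin(d)^5 - 486*sin(d)^4 + 1107*sin(d)^2 - 383*sin(d) + 675*sin(3*d)/2 - 81*sin(5*d)/2 - 189)/(9*sin(d)^2 + 7)^3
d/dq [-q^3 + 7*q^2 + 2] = q*(14 - 3*q)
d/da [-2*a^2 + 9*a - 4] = 9 - 4*a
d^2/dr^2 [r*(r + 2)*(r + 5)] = 6*r + 14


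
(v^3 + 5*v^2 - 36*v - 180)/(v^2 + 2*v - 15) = (v^2 - 36)/(v - 3)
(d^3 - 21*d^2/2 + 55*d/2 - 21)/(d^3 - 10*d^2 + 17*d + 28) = (d^2 - 7*d/2 + 3)/(d^2 - 3*d - 4)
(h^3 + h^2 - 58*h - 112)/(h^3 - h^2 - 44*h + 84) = (h^2 - 6*h - 16)/(h^2 - 8*h + 12)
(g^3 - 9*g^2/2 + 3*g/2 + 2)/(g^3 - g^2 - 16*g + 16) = (g + 1/2)/(g + 4)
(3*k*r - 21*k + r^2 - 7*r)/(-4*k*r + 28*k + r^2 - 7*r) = (3*k + r)/(-4*k + r)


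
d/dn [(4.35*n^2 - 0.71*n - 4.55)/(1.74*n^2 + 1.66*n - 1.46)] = (8.4564*n^2 + 3.132*n + 8.5896)/(3.0276*n^4 + 5.7768*n^3 - 2.3252*n^2 - 4.8472*n + 2.1316)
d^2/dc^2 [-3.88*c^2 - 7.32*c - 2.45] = -7.76000000000000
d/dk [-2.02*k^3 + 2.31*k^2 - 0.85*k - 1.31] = -6.06*k^2 + 4.62*k - 0.85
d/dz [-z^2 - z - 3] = -2*z - 1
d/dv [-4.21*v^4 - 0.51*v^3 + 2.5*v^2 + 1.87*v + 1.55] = -16.84*v^3 - 1.53*v^2 + 5.0*v + 1.87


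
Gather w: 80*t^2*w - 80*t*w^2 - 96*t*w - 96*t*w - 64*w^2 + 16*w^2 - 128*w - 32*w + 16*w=w^2*(-80*t - 48) + w*(80*t^2 - 192*t - 144)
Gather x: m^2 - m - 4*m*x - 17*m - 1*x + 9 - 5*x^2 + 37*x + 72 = m^2 - 18*m - 5*x^2 + x*(36 - 4*m) + 81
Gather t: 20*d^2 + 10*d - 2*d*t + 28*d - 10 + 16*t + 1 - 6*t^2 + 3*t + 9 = 20*d^2 + 38*d - 6*t^2 + t*(19 - 2*d)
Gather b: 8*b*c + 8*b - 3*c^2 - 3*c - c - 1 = b*(8*c + 8) - 3*c^2 - 4*c - 1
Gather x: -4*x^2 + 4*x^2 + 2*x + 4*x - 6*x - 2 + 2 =0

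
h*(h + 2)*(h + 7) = h^3 + 9*h^2 + 14*h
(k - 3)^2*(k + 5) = k^3 - k^2 - 21*k + 45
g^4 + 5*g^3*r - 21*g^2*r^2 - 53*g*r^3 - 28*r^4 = (g - 4*r)*(g + r)^2*(g + 7*r)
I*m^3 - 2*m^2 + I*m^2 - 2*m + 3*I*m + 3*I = (m + 1)*(m + 3*I)*(I*m + 1)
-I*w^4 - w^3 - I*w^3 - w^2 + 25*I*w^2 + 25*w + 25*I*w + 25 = (w - 5)*(w + 5)*(w - I)*(-I*w - I)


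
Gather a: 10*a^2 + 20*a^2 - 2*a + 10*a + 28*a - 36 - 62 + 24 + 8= 30*a^2 + 36*a - 66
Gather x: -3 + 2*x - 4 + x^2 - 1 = x^2 + 2*x - 8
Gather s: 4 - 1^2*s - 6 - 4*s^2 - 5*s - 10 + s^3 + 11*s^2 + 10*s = s^3 + 7*s^2 + 4*s - 12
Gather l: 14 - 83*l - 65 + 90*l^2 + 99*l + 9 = 90*l^2 + 16*l - 42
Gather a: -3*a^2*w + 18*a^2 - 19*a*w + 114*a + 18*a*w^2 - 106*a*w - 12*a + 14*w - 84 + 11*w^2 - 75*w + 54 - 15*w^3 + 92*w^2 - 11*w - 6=a^2*(18 - 3*w) + a*(18*w^2 - 125*w + 102) - 15*w^3 + 103*w^2 - 72*w - 36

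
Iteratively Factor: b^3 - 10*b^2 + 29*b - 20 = (b - 1)*(b^2 - 9*b + 20) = (b - 4)*(b - 1)*(b - 5)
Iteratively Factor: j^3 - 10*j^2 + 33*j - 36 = (j - 3)*(j^2 - 7*j + 12) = (j - 4)*(j - 3)*(j - 3)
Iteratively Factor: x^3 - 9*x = (x - 3)*(x^2 + 3*x) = (x - 3)*(x + 3)*(x)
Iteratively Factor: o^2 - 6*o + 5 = (o - 5)*(o - 1)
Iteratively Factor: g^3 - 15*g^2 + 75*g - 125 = (g - 5)*(g^2 - 10*g + 25) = (g - 5)^2*(g - 5)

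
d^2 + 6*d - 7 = (d - 1)*(d + 7)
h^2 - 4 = (h - 2)*(h + 2)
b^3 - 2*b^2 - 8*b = b*(b - 4)*(b + 2)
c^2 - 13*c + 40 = (c - 8)*(c - 5)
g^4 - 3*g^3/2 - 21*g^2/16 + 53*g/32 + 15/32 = (g - 3/2)*(g - 5/4)*(g + 1/4)*(g + 1)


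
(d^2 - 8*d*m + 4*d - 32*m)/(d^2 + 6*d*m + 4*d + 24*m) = (d - 8*m)/(d + 6*m)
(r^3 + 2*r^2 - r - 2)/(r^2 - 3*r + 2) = (r^2 + 3*r + 2)/(r - 2)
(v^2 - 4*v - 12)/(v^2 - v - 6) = (v - 6)/(v - 3)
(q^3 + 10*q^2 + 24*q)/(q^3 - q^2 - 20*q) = (q + 6)/(q - 5)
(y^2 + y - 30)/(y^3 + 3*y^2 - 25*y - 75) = (y + 6)/(y^2 + 8*y + 15)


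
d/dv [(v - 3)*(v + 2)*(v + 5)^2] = 4*v^3 + 27*v^2 + 18*v - 85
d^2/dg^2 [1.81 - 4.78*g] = 0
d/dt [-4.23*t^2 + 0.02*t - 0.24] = 0.02 - 8.46*t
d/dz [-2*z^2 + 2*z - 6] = 2 - 4*z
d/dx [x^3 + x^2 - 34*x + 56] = 3*x^2 + 2*x - 34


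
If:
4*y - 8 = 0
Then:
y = 2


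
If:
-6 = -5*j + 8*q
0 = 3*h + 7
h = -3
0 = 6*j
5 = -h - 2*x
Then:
No Solution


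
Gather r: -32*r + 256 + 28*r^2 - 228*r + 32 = 28*r^2 - 260*r + 288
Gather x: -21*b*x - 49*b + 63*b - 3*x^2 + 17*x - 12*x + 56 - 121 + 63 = 14*b - 3*x^2 + x*(5 - 21*b) - 2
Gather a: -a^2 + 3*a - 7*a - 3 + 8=-a^2 - 4*a + 5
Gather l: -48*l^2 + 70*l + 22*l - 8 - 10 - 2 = -48*l^2 + 92*l - 20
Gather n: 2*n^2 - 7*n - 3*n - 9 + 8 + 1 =2*n^2 - 10*n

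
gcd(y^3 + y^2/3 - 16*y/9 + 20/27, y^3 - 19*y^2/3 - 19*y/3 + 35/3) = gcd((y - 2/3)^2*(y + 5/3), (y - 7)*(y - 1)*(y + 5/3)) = y + 5/3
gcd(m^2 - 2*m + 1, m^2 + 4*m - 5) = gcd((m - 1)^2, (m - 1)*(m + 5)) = m - 1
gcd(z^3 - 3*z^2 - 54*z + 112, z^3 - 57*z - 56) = z^2 - z - 56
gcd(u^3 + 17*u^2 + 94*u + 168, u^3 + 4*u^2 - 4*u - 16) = u + 4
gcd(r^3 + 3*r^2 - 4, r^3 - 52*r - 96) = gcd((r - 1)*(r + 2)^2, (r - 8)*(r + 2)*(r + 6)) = r + 2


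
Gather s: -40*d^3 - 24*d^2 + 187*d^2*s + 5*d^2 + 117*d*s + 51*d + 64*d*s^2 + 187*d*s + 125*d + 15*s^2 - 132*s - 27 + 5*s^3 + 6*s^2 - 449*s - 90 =-40*d^3 - 19*d^2 + 176*d + 5*s^3 + s^2*(64*d + 21) + s*(187*d^2 + 304*d - 581) - 117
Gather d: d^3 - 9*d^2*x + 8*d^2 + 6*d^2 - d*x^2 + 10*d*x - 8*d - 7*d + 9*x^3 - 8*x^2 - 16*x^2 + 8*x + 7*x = d^3 + d^2*(14 - 9*x) + d*(-x^2 + 10*x - 15) + 9*x^3 - 24*x^2 + 15*x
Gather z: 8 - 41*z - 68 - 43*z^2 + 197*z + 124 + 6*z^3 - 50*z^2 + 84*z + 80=6*z^3 - 93*z^2 + 240*z + 144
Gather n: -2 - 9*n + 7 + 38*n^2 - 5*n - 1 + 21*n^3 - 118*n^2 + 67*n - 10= 21*n^3 - 80*n^2 + 53*n - 6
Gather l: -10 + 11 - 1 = 0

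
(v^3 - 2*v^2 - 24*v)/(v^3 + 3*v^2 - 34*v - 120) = v/(v + 5)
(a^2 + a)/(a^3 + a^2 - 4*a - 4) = a/(a^2 - 4)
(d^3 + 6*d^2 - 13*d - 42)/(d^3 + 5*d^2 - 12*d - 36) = (d + 7)/(d + 6)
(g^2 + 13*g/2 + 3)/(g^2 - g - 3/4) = 2*(g + 6)/(2*g - 3)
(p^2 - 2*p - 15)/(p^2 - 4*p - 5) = (p + 3)/(p + 1)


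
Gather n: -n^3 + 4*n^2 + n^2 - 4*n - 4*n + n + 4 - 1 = -n^3 + 5*n^2 - 7*n + 3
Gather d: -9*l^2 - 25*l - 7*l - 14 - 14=-9*l^2 - 32*l - 28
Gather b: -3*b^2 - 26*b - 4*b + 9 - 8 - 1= -3*b^2 - 30*b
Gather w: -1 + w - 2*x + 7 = w - 2*x + 6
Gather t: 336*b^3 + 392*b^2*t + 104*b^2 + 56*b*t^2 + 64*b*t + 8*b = 336*b^3 + 104*b^2 + 56*b*t^2 + 8*b + t*(392*b^2 + 64*b)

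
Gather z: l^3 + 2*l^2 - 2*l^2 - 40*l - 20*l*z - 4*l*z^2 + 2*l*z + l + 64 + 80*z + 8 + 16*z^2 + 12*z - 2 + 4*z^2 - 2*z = l^3 - 39*l + z^2*(20 - 4*l) + z*(90 - 18*l) + 70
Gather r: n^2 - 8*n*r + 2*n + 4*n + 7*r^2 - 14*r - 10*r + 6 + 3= n^2 + 6*n + 7*r^2 + r*(-8*n - 24) + 9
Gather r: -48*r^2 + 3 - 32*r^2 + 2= 5 - 80*r^2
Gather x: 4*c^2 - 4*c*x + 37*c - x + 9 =4*c^2 + 37*c + x*(-4*c - 1) + 9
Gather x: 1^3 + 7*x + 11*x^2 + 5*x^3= 5*x^3 + 11*x^2 + 7*x + 1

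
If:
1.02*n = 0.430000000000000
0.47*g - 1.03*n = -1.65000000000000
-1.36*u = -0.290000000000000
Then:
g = -2.59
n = 0.42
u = 0.21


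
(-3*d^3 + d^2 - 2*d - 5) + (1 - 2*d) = -3*d^3 + d^2 - 4*d - 4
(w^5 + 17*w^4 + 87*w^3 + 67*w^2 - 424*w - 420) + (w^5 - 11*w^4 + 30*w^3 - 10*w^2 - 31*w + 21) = 2*w^5 + 6*w^4 + 117*w^3 + 57*w^2 - 455*w - 399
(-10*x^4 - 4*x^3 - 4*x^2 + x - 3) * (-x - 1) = 10*x^5 + 14*x^4 + 8*x^3 + 3*x^2 + 2*x + 3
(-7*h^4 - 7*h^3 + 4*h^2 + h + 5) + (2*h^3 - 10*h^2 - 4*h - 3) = -7*h^4 - 5*h^3 - 6*h^2 - 3*h + 2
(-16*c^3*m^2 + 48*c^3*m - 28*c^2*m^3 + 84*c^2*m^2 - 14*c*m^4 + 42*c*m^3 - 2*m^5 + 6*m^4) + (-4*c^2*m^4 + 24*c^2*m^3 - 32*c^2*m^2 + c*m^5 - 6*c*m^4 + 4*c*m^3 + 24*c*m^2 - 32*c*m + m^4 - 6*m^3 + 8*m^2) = -16*c^3*m^2 + 48*c^3*m - 4*c^2*m^4 - 4*c^2*m^3 + 52*c^2*m^2 + c*m^5 - 20*c*m^4 + 46*c*m^3 + 24*c*m^2 - 32*c*m - 2*m^5 + 7*m^4 - 6*m^3 + 8*m^2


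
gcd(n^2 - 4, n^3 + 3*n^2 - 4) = n + 2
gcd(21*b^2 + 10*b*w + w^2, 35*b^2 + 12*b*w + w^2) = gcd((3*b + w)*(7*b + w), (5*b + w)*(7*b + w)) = 7*b + w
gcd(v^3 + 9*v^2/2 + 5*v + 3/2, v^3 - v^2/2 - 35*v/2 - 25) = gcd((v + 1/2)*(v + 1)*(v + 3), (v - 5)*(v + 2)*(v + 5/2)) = 1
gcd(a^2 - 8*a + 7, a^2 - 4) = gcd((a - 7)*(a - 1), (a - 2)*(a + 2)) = 1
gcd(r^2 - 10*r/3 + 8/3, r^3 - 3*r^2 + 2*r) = r - 2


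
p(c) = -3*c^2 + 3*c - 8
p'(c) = 3 - 6*c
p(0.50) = -7.25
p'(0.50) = 0.00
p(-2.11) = -27.69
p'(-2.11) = 15.66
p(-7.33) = -191.18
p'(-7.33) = 46.98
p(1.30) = -9.17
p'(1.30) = -4.80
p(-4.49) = -81.95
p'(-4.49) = 29.94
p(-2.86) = -41.12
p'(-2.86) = 20.16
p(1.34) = -9.37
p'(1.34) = -5.04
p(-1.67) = -21.38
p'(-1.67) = 13.02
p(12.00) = -404.00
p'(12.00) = -69.00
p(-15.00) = -728.00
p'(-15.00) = 93.00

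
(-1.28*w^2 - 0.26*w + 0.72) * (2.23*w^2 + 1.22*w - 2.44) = -2.8544*w^4 - 2.1414*w^3 + 4.4116*w^2 + 1.5128*w - 1.7568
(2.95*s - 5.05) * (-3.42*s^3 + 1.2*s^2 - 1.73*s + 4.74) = -10.089*s^4 + 20.811*s^3 - 11.1635*s^2 + 22.7195*s - 23.937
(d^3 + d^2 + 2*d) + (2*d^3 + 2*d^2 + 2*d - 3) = 3*d^3 + 3*d^2 + 4*d - 3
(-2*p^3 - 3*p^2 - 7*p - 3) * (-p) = 2*p^4 + 3*p^3 + 7*p^2 + 3*p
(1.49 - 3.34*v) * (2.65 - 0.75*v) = 2.505*v^2 - 9.9685*v + 3.9485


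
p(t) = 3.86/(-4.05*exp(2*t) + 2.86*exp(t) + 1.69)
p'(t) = 3.86*(8.1*exp(2*t) - 2.86*exp(t))/(-4.05*exp(2*t) + 2.86*exp(t) + 1.69)^2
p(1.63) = -0.04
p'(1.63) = 0.10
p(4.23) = -0.00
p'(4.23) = 0.00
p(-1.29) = 1.78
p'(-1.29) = -0.14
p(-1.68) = 1.85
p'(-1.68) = -0.22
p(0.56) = -0.68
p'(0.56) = 2.34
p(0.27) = -2.55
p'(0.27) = 17.11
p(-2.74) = 2.08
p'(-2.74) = -0.17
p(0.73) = -0.39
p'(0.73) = 1.16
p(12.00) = 0.00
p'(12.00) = 0.00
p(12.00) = 0.00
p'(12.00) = 0.00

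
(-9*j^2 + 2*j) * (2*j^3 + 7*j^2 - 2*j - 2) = -18*j^5 - 59*j^4 + 32*j^3 + 14*j^2 - 4*j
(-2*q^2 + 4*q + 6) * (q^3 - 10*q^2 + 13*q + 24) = -2*q^5 + 24*q^4 - 60*q^3 - 56*q^2 + 174*q + 144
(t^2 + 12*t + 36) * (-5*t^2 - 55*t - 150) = -5*t^4 - 115*t^3 - 990*t^2 - 3780*t - 5400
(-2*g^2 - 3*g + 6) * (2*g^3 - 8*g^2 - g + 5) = -4*g^5 + 10*g^4 + 38*g^3 - 55*g^2 - 21*g + 30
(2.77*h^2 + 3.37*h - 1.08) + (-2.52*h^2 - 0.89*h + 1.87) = 0.25*h^2 + 2.48*h + 0.79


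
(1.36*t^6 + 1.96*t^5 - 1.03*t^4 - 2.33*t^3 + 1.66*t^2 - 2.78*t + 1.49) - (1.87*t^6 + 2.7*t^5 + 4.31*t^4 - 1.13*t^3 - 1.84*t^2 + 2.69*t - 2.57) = -0.51*t^6 - 0.74*t^5 - 5.34*t^4 - 1.2*t^3 + 3.5*t^2 - 5.47*t + 4.06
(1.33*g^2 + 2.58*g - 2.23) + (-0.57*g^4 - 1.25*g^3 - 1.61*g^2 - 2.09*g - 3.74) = -0.57*g^4 - 1.25*g^3 - 0.28*g^2 + 0.49*g - 5.97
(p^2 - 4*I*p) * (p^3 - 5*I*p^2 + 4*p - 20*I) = p^5 - 9*I*p^4 - 16*p^3 - 36*I*p^2 - 80*p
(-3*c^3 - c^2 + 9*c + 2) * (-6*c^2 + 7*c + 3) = 18*c^5 - 15*c^4 - 70*c^3 + 48*c^2 + 41*c + 6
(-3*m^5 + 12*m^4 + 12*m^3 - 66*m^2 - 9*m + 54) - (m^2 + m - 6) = -3*m^5 + 12*m^4 + 12*m^3 - 67*m^2 - 10*m + 60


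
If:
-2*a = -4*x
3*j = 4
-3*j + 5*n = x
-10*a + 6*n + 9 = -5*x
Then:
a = 2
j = 4/3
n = 1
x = 1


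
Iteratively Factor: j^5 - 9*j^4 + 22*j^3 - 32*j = (j - 4)*(j^4 - 5*j^3 + 2*j^2 + 8*j) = (j - 4)^2*(j^3 - j^2 - 2*j) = (j - 4)^2*(j + 1)*(j^2 - 2*j) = j*(j - 4)^2*(j + 1)*(j - 2)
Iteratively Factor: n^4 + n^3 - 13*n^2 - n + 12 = (n + 4)*(n^3 - 3*n^2 - n + 3) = (n - 3)*(n + 4)*(n^2 - 1) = (n - 3)*(n - 1)*(n + 4)*(n + 1)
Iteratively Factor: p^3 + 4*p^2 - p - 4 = (p + 1)*(p^2 + 3*p - 4) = (p - 1)*(p + 1)*(p + 4)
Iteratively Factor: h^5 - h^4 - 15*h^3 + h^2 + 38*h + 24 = (h + 3)*(h^4 - 4*h^3 - 3*h^2 + 10*h + 8) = (h - 2)*(h + 3)*(h^3 - 2*h^2 - 7*h - 4) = (h - 2)*(h + 1)*(h + 3)*(h^2 - 3*h - 4) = (h - 4)*(h - 2)*(h + 1)*(h + 3)*(h + 1)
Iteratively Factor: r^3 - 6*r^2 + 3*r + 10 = (r - 2)*(r^2 - 4*r - 5) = (r - 2)*(r + 1)*(r - 5)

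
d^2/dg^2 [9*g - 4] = 0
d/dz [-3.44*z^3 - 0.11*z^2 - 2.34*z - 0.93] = -10.32*z^2 - 0.22*z - 2.34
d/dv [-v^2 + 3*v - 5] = 3 - 2*v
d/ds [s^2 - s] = 2*s - 1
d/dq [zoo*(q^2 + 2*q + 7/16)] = zoo*(q + 1)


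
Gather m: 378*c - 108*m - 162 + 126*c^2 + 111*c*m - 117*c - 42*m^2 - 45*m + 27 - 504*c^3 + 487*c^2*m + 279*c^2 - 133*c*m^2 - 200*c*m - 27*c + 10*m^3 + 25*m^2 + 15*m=-504*c^3 + 405*c^2 + 234*c + 10*m^3 + m^2*(-133*c - 17) + m*(487*c^2 - 89*c - 138) - 135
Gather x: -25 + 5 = -20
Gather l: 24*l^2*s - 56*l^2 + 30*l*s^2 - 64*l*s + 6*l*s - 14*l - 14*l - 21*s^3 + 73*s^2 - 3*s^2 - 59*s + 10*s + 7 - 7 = l^2*(24*s - 56) + l*(30*s^2 - 58*s - 28) - 21*s^3 + 70*s^2 - 49*s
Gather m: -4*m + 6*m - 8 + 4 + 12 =2*m + 8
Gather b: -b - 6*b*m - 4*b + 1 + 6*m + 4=b*(-6*m - 5) + 6*m + 5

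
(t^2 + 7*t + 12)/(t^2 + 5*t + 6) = (t + 4)/(t + 2)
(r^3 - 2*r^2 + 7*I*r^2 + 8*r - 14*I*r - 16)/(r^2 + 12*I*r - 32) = (r^2 - r*(2 + I) + 2*I)/(r + 4*I)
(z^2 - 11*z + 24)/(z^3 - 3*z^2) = (z - 8)/z^2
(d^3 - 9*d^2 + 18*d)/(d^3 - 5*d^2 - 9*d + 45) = d*(d - 6)/(d^2 - 2*d - 15)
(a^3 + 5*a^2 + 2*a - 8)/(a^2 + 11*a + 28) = (a^2 + a - 2)/(a + 7)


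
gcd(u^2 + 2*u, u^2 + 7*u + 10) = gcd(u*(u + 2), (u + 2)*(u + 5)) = u + 2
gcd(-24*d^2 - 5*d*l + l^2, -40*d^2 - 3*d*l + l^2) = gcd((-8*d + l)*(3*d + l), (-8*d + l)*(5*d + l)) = 8*d - l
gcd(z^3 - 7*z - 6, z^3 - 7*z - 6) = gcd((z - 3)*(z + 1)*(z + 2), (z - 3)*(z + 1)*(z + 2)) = z^3 - 7*z - 6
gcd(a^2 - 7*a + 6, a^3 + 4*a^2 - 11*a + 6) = a - 1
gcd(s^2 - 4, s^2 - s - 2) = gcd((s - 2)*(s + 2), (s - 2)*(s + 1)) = s - 2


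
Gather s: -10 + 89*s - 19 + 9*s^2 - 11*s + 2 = 9*s^2 + 78*s - 27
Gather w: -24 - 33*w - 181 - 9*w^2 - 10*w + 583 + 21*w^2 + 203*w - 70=12*w^2 + 160*w + 308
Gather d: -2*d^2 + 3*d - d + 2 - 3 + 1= -2*d^2 + 2*d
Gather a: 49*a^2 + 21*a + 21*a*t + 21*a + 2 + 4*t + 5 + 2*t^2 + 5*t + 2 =49*a^2 + a*(21*t + 42) + 2*t^2 + 9*t + 9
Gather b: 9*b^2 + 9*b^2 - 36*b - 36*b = 18*b^2 - 72*b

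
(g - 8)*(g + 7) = g^2 - g - 56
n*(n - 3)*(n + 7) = n^3 + 4*n^2 - 21*n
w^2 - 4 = (w - 2)*(w + 2)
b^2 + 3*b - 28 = (b - 4)*(b + 7)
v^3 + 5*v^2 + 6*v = v*(v + 2)*(v + 3)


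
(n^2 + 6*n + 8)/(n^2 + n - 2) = (n + 4)/(n - 1)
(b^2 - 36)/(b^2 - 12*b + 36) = (b + 6)/(b - 6)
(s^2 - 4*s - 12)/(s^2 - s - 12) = (-s^2 + 4*s + 12)/(-s^2 + s + 12)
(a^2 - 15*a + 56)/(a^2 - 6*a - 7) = (a - 8)/(a + 1)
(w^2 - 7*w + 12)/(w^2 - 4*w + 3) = (w - 4)/(w - 1)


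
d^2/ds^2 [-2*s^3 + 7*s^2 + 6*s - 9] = 14 - 12*s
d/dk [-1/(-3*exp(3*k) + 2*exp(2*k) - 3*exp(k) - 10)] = (-9*exp(2*k) + 4*exp(k) - 3)*exp(k)/(3*exp(3*k) - 2*exp(2*k) + 3*exp(k) + 10)^2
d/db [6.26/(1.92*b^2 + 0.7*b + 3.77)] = (-24.0384*b - 4.382)/(1.92*b^2 + 0.7*b + 3.77)^2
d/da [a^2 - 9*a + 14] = 2*a - 9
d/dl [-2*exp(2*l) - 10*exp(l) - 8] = (-4*exp(l) - 10)*exp(l)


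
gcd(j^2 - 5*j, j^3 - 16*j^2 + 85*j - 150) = j - 5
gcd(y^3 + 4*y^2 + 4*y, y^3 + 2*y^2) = y^2 + 2*y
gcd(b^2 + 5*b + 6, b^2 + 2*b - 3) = b + 3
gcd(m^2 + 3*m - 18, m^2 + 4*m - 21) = m - 3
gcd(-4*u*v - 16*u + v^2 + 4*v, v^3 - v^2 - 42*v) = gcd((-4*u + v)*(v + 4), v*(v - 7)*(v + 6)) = 1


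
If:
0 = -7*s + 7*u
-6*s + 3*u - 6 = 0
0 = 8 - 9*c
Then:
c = 8/9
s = -2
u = -2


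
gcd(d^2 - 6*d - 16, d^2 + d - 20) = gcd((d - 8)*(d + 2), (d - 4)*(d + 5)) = 1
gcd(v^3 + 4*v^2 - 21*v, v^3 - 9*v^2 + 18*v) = v^2 - 3*v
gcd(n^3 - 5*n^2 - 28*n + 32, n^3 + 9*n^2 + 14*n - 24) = n^2 + 3*n - 4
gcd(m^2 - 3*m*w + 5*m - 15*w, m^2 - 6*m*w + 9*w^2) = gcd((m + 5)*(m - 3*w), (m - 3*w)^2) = -m + 3*w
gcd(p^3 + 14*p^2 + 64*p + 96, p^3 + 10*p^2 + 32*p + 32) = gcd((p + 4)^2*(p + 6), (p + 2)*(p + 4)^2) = p^2 + 8*p + 16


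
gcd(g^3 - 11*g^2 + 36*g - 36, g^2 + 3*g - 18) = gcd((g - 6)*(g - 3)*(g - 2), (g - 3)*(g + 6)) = g - 3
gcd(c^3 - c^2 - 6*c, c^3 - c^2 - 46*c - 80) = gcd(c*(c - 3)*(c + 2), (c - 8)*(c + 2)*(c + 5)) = c + 2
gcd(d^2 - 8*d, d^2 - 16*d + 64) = d - 8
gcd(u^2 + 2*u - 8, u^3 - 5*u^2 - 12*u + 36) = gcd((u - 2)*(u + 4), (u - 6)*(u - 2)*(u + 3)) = u - 2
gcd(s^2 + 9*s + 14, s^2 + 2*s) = s + 2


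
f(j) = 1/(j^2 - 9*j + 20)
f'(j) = (9 - 2*j)/(j^2 - 9*j + 20)^2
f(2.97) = 0.48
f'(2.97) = 0.70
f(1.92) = 0.16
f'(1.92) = 0.13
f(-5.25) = 0.01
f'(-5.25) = 0.00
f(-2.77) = 0.02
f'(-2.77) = 0.01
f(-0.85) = 0.04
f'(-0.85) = 0.01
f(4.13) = -8.84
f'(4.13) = 57.85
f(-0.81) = 0.04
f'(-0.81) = 0.01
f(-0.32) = 0.04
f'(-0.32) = 0.02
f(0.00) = 0.05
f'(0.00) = 0.02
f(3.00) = 0.50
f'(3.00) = 0.75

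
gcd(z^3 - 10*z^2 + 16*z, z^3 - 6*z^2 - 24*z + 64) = z^2 - 10*z + 16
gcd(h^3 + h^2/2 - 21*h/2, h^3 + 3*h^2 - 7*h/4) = h^2 + 7*h/2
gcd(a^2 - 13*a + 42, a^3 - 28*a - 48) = a - 6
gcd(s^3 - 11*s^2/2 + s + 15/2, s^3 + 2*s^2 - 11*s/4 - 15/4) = s^2 - s/2 - 3/2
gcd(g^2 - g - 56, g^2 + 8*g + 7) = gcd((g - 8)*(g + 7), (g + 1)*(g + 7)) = g + 7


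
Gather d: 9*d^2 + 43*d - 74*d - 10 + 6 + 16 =9*d^2 - 31*d + 12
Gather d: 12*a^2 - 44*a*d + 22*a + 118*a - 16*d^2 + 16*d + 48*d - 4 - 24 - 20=12*a^2 + 140*a - 16*d^2 + d*(64 - 44*a) - 48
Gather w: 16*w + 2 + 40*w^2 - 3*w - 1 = 40*w^2 + 13*w + 1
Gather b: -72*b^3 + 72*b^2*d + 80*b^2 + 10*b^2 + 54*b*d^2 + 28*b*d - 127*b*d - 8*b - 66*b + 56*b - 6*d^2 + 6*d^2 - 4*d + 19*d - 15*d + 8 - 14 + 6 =-72*b^3 + b^2*(72*d + 90) + b*(54*d^2 - 99*d - 18)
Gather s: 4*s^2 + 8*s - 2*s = 4*s^2 + 6*s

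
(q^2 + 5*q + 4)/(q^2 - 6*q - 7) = (q + 4)/(q - 7)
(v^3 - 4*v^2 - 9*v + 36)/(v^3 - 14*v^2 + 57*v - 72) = (v^2 - v - 12)/(v^2 - 11*v + 24)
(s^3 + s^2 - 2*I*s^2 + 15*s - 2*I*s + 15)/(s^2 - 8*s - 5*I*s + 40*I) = (s^2 + s*(1 + 3*I) + 3*I)/(s - 8)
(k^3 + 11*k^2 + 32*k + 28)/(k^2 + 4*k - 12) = (k^3 + 11*k^2 + 32*k + 28)/(k^2 + 4*k - 12)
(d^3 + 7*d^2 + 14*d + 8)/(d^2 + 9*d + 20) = (d^2 + 3*d + 2)/(d + 5)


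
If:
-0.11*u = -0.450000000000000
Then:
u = 4.09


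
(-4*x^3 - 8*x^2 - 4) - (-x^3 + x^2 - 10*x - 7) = -3*x^3 - 9*x^2 + 10*x + 3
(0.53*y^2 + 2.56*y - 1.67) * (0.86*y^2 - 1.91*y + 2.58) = 0.4558*y^4 + 1.1893*y^3 - 4.9584*y^2 + 9.7945*y - 4.3086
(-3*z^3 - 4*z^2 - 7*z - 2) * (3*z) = -9*z^4 - 12*z^3 - 21*z^2 - 6*z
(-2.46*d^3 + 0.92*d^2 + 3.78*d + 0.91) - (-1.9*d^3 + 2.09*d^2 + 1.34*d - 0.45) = -0.56*d^3 - 1.17*d^2 + 2.44*d + 1.36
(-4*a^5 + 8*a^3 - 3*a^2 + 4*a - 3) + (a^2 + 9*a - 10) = -4*a^5 + 8*a^3 - 2*a^2 + 13*a - 13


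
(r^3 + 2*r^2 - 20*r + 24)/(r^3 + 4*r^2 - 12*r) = (r - 2)/r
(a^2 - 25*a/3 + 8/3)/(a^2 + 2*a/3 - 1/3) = (a - 8)/(a + 1)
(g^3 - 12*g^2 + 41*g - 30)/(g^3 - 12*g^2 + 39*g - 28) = (g^2 - 11*g + 30)/(g^2 - 11*g + 28)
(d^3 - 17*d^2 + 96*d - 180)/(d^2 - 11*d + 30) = d - 6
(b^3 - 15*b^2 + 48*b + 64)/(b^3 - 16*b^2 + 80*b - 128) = (b^2 - 7*b - 8)/(b^2 - 8*b + 16)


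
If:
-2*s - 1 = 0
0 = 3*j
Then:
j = 0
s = -1/2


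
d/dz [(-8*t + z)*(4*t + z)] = -4*t + 2*z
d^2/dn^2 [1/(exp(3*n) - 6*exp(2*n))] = 3*((8 - 3*exp(n))*(exp(n) - 6) + 6*(exp(n) - 4)^2)*exp(-2*n)/(exp(n) - 6)^3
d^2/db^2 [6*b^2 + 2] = 12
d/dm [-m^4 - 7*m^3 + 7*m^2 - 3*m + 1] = -4*m^3 - 21*m^2 + 14*m - 3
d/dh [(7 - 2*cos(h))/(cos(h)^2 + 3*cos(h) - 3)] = (14*cos(h) - cos(2*h) + 14)*sin(h)/(cos(h)^2 + 3*cos(h) - 3)^2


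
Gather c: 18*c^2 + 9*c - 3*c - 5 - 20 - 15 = 18*c^2 + 6*c - 40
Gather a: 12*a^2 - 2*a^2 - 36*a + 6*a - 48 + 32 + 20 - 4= 10*a^2 - 30*a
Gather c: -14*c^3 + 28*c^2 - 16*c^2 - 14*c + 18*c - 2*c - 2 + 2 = -14*c^3 + 12*c^2 + 2*c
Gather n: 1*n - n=0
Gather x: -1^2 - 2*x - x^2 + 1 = -x^2 - 2*x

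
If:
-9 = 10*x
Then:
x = -9/10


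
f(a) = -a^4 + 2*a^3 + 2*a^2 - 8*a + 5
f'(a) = -4*a^3 + 6*a^2 + 4*a - 8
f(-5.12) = -857.24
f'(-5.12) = 665.68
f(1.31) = -0.50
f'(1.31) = -1.46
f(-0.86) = 11.54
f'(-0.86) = -4.46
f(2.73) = -16.79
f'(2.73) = -33.75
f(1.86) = -2.06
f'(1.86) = -5.54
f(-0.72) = 10.78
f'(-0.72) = -6.28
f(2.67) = -14.86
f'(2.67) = -30.68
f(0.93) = 0.15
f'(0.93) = -2.31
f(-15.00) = -56800.00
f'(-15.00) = 14782.00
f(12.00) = -17083.00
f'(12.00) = -6008.00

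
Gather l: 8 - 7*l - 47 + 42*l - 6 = 35*l - 45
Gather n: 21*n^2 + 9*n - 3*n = 21*n^2 + 6*n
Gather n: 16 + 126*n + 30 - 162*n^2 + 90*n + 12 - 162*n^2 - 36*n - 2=-324*n^2 + 180*n + 56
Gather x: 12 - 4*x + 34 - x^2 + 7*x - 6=-x^2 + 3*x + 40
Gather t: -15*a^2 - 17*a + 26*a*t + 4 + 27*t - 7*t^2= -15*a^2 - 17*a - 7*t^2 + t*(26*a + 27) + 4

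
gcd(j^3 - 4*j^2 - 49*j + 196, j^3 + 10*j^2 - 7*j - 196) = j^2 + 3*j - 28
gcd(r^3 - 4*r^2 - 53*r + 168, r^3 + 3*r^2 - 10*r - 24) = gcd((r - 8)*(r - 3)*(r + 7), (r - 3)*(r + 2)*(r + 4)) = r - 3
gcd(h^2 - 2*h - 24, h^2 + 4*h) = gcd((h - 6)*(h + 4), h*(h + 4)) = h + 4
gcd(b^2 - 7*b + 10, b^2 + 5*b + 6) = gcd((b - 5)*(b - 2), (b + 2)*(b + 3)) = 1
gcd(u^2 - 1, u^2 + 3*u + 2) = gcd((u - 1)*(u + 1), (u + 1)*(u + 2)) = u + 1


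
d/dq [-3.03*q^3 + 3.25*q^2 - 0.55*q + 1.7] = -9.09*q^2 + 6.5*q - 0.55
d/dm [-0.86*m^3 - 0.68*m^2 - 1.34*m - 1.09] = -2.58*m^2 - 1.36*m - 1.34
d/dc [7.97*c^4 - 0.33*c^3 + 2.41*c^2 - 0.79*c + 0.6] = 31.88*c^3 - 0.99*c^2 + 4.82*c - 0.79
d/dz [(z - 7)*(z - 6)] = 2*z - 13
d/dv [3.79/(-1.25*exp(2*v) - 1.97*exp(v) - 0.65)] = (9.475*exp(v) + 7.4663)*exp(v)/(1.25*exp(2*v) + 1.97*exp(v) + 0.65)^2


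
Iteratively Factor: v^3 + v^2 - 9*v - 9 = (v + 1)*(v^2 - 9) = (v + 1)*(v + 3)*(v - 3)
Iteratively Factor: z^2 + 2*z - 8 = (z - 2)*(z + 4)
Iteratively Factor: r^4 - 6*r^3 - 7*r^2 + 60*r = (r + 3)*(r^3 - 9*r^2 + 20*r) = (r - 4)*(r + 3)*(r^2 - 5*r) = (r - 5)*(r - 4)*(r + 3)*(r)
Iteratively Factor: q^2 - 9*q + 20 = (q - 5)*(q - 4)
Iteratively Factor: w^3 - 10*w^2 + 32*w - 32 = (w - 4)*(w^2 - 6*w + 8) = (w - 4)*(w - 2)*(w - 4)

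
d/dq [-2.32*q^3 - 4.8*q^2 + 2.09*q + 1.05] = -6.96*q^2 - 9.6*q + 2.09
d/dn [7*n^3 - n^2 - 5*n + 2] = 21*n^2 - 2*n - 5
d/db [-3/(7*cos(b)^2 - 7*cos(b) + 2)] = 21*(1 - 2*cos(b))*sin(b)/(7*cos(b)^2 - 7*cos(b) + 2)^2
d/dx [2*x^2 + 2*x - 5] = 4*x + 2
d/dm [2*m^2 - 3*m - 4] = 4*m - 3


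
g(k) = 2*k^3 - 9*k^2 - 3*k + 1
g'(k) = 6*k^2 - 18*k - 3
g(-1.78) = -33.46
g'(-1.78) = 48.05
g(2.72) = -33.50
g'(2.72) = -7.57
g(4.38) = -16.74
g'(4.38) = 33.27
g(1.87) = -23.00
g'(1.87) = -15.68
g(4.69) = -4.71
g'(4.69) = 44.56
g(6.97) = 220.08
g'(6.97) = 163.03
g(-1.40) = -17.93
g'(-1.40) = 33.96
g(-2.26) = -61.27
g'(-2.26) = 68.33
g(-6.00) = -737.00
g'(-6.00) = 321.00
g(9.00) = 703.00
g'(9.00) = 321.00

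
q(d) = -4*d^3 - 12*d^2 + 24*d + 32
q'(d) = -12*d^2 - 24*d + 24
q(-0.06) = 30.52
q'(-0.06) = 25.40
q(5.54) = -883.47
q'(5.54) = -477.26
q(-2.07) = -33.62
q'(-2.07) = 22.26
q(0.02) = 32.48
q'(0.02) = 23.52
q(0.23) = 36.84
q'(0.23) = 17.85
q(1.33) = 33.28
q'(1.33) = -29.15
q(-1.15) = -5.39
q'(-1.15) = 35.73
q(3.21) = -146.91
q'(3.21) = -176.69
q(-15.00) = 10472.00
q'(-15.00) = -2316.00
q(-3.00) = -40.00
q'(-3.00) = -12.00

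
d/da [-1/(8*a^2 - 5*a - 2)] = (16*a - 5)/(-8*a^2 + 5*a + 2)^2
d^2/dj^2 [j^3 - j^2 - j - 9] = 6*j - 2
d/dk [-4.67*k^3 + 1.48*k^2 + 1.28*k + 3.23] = -14.01*k^2 + 2.96*k + 1.28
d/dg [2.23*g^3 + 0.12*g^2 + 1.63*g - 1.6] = 6.69*g^2 + 0.24*g + 1.63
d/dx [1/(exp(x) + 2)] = -exp(x)/(exp(x) + 2)^2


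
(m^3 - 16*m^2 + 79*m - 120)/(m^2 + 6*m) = (m^3 - 16*m^2 + 79*m - 120)/(m*(m + 6))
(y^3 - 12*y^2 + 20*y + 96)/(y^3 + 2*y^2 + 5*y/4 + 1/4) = 4*(y^3 - 12*y^2 + 20*y + 96)/(4*y^3 + 8*y^2 + 5*y + 1)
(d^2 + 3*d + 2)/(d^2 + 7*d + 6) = (d + 2)/(d + 6)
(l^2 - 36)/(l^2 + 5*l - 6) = (l - 6)/(l - 1)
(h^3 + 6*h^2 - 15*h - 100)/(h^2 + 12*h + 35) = (h^2 + h - 20)/(h + 7)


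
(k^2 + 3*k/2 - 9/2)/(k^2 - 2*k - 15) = (k - 3/2)/(k - 5)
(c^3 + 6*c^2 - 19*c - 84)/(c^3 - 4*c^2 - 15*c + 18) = (c^2 + 3*c - 28)/(c^2 - 7*c + 6)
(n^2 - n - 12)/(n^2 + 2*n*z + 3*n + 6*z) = (n - 4)/(n + 2*z)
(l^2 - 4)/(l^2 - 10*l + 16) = (l + 2)/(l - 8)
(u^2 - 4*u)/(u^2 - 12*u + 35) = u*(u - 4)/(u^2 - 12*u + 35)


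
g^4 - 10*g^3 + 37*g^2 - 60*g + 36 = (g - 3)^2*(g - 2)^2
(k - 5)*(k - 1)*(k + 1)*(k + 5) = k^4 - 26*k^2 + 25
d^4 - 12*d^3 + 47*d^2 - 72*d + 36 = (d - 6)*(d - 3)*(d - 2)*(d - 1)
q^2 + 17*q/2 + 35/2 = (q + 7/2)*(q + 5)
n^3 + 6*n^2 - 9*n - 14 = (n - 2)*(n + 1)*(n + 7)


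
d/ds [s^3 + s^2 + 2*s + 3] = 3*s^2 + 2*s + 2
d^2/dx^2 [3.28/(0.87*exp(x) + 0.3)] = (2.482632*exp(x) - 0.85608)*exp(x)/(0.87*exp(x) + 0.3)^3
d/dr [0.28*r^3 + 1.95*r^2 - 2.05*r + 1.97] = 0.84*r^2 + 3.9*r - 2.05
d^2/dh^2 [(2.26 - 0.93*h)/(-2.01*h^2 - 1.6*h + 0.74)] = ((6.1092 - 11.2158*h)*(2.01*h^2 + 1.6*h - 0.74) + (0.93*h - 2.26)*(4.02*h + 1.6)*(8.04*h + 3.2))/(2.01*h^2 + 1.6*h - 0.74)^3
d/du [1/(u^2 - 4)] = -2*u/(u^2 - 4)^2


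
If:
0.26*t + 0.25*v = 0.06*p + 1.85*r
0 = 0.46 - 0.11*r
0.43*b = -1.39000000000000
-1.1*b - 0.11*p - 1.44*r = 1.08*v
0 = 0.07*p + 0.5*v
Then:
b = -3.23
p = 59.85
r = 4.18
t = 51.63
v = -8.38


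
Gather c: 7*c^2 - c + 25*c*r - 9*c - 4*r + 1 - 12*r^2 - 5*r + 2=7*c^2 + c*(25*r - 10) - 12*r^2 - 9*r + 3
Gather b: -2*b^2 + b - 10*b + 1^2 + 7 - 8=-2*b^2 - 9*b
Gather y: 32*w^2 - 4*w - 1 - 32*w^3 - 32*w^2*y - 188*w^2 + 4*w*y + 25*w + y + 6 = -32*w^3 - 156*w^2 + 21*w + y*(-32*w^2 + 4*w + 1) + 5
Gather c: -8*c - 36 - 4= -8*c - 40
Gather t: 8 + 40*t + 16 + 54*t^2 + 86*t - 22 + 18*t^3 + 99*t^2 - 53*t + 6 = 18*t^3 + 153*t^2 + 73*t + 8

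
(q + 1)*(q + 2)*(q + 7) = q^3 + 10*q^2 + 23*q + 14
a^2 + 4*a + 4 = (a + 2)^2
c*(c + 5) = c^2 + 5*c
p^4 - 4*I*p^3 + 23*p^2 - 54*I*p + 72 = (p - 6*I)*(p - 3*I)*(p + I)*(p + 4*I)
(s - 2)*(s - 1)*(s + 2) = s^3 - s^2 - 4*s + 4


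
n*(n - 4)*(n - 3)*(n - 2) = n^4 - 9*n^3 + 26*n^2 - 24*n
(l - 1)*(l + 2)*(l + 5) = l^3 + 6*l^2 + 3*l - 10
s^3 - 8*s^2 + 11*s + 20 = (s - 5)*(s - 4)*(s + 1)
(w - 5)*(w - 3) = w^2 - 8*w + 15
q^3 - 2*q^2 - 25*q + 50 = (q - 5)*(q - 2)*(q + 5)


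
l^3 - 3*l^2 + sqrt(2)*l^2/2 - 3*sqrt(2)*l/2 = l*(l - 3)*(l + sqrt(2)/2)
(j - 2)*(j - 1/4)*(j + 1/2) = j^3 - 7*j^2/4 - 5*j/8 + 1/4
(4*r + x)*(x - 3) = 4*r*x - 12*r + x^2 - 3*x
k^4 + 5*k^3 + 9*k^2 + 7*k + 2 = (k + 1)^3*(k + 2)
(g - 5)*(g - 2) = g^2 - 7*g + 10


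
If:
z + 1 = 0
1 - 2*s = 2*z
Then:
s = 3/2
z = -1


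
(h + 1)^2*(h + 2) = h^3 + 4*h^2 + 5*h + 2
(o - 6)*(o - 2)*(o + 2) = o^3 - 6*o^2 - 4*o + 24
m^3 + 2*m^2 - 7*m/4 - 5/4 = (m - 1)*(m + 1/2)*(m + 5/2)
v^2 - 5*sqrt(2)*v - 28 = (v - 7*sqrt(2))*(v + 2*sqrt(2))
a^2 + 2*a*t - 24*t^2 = (a - 4*t)*(a + 6*t)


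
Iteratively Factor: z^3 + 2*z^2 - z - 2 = (z + 2)*(z^2 - 1) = (z - 1)*(z + 2)*(z + 1)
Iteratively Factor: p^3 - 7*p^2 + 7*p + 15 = (p - 3)*(p^2 - 4*p - 5) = (p - 5)*(p - 3)*(p + 1)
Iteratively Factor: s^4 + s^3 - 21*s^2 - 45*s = (s + 3)*(s^3 - 2*s^2 - 15*s) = (s + 3)^2*(s^2 - 5*s) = s*(s + 3)^2*(s - 5)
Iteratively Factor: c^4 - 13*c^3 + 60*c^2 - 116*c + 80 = (c - 4)*(c^3 - 9*c^2 + 24*c - 20) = (c - 4)*(c - 2)*(c^2 - 7*c + 10) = (c - 4)*(c - 2)^2*(c - 5)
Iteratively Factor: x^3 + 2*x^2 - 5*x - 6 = (x - 2)*(x^2 + 4*x + 3) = (x - 2)*(x + 1)*(x + 3)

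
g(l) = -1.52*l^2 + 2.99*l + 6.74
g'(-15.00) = 48.59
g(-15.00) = -380.11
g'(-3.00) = 12.11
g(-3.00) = -15.91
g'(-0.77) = 5.33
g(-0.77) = 3.54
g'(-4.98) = 18.13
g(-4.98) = -45.85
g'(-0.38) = 4.15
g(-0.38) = 5.38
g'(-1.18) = 6.58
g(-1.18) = 1.10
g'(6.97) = -18.20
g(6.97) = -46.26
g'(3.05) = -6.28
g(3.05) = 1.72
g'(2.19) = -3.67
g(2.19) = 6.00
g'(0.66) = 0.98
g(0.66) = 8.05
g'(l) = 2.99 - 3.04*l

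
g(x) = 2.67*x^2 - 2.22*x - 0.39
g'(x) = 5.34*x - 2.22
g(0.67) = -0.68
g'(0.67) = 1.36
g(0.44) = -0.85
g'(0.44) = 0.13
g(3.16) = 19.26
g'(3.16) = 14.65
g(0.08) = -0.55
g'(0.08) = -1.79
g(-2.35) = 19.57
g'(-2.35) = -14.77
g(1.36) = 1.53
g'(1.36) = 5.04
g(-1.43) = 8.24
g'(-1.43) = -9.86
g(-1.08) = 5.12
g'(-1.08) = -7.99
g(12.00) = 357.45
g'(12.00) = 61.86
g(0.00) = -0.39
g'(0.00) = -2.22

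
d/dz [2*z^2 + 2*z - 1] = 4*z + 2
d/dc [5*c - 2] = 5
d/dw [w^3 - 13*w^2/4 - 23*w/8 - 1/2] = 3*w^2 - 13*w/2 - 23/8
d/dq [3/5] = 0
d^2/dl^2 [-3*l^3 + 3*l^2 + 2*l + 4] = 6 - 18*l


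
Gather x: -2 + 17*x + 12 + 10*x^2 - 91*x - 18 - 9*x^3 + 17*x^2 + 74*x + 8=-9*x^3 + 27*x^2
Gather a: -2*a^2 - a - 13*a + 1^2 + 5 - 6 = -2*a^2 - 14*a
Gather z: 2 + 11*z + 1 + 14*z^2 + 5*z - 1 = 14*z^2 + 16*z + 2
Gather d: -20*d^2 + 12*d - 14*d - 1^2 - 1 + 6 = -20*d^2 - 2*d + 4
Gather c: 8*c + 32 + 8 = 8*c + 40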